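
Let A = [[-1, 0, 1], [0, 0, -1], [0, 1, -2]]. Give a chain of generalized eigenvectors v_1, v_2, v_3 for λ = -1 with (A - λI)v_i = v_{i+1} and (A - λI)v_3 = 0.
We seek v_1 ∈ ker((A + I)^3) \ ker((A + I)^2), then set v_{i+1} = (A + I) v_i.

One such chain is v_1 = [[0, 1, 0]]^T, v_2 = [[0, 1, 1]]^T, v_3 = [[1, 0, 0]]^T. Check: (A + I) v_3 = [[0, 0, 0]]^T = 0.

v_1 = [[0, 1, 0]]^T, v_2 = [[0, 1, 1]]^T, v_3 = [[1, 0, 0]]^T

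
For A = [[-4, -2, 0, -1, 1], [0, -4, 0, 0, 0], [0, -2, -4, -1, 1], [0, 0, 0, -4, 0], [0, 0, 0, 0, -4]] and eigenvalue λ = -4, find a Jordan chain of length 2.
We seek v_1 ∈ ker((A + 4I)^2) \ ker(A + 4I), then set v_{i+1} = (A + 4I) v_i.

One such chain is v_1 = [[1, 0, -1, 2, 3]]^T, v_2 = [[1, 0, 1, 0, 0]]^T. Check: (A + 4I) v_2 = [[0, 0, 0, 0, 0]]^T = 0.

v_1 = [[1, 0, -1, 2, 3]]^T, v_2 = [[1, 0, 1, 0, 0]]^T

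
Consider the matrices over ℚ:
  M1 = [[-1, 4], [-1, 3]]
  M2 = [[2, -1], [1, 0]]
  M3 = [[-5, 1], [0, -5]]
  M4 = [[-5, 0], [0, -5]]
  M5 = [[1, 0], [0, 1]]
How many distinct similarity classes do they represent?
4 classes: {M1, M2}, {M3}, {M4}, {M5}

Characteristic polynomials: χ_{M1} = (x - 1)^2, χ_{M2} = (x - 1)^2, χ_{M3} = (x + 5)^2, χ_{M4} = (x + 5)^2, χ_{M5} = (x - 1)^2.

{M1, M2}: invariant factors (x - 1)^2.

{M3}: invariant factors (x + 5)^2.

{M4}: invariant factors x + 5, x + 5.

{M5}: invariant factors x - 1, x - 1.

Matrices are similar if and only if their invariant-factor lists agree; the partition into similarity classes is {M1, M2}, {M3}, {M4}, {M5}.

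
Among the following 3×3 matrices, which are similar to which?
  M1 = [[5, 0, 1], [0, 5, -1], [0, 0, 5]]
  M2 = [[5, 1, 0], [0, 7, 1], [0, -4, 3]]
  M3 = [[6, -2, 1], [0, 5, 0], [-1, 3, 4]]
Characteristic polynomials: χ_{M1} = (x - 5)^3, χ_{M2} = (x - 5)^3, χ_{M3} = (x - 5)^3.

{M1}: invariant factors x - 5, (x - 5)^2.

{M2, M3}: invariant factors (x - 5)^3.

Matrices are similar if and only if their invariant-factor lists agree; the partition into similarity classes is {M1}, {M2, M3}.

2 classes: {M1}, {M2, M3}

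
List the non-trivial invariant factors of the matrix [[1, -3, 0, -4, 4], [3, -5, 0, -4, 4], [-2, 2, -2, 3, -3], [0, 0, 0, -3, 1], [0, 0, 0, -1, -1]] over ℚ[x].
x + 2, (x + 2)^2, (x + 2)^2

The Jordan structure of A has elementary divisors (x + 2)^2, (x + 2)^2, (x + 2). Arranging the block sizes at each eigenvalue in decreasing order and taking row products gives the invariant factors.

Invariant factors (smallest first, each dividing the next): x + 2, (x + 2)^2, (x + 2)^2.

Check: the last factor (x + 2)^2 is the minimal polynomial, and the product (x + 2)^5 is the characteristic polynomial.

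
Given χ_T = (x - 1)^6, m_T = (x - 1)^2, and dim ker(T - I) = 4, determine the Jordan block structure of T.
Jordan blocks: (1, 2), (1, 2), (1, 1), (1, 1)

λ = 1: algebraic multiplicity 6 (exponent in χ_T), largest block size 2 (exponent in m_T), 4 blocks (geometric multiplicity). These force block sizes [2, 2, 1, 1].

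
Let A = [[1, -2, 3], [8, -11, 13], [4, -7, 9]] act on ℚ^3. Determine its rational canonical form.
The invariant factors of A (the non-unit diagonal entries of the Smith normal form of xI - A over ℚ[x]) are (x - 1)(x^2 + 2x - 4), each dividing the next. The characteristic polynomial is their product, (x - 1)(x^2 + 2x - 4).

The rational canonical form is the block-diagonal matrix of companion matrices C(f_i):
R = [[0, 0, -4], [1, 0, 6], [0, 1, -1]].

Note the characteristic polynomial does not split into linear factors over ℚ, so A has no Jordan form over ℚ; the rational canonical form exists over any field.

R = [[0, 0, -4], [1, 0, 6], [0, 1, -1]]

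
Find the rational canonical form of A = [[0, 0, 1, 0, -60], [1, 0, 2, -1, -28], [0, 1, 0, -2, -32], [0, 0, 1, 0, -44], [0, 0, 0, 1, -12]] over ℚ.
R = [[0, 0, 0, 0, -16], [1, 0, 0, 0, 60], [0, 1, 0, 0, -32], [0, 0, 1, 0, -44], [0, 0, 0, 1, -12]]

The invariant factors of A (the non-unit diagonal entries of the Smith normal form of xI - A over ℚ[x]) are (x + 4)(x^2 + 4x - 2)^2, each dividing the next. The characteristic polynomial is their product, (x + 4)(x^2 + 4x - 2)^2.

The rational canonical form is the block-diagonal matrix of companion matrices C(f_i):
R = [[0, 0, 0, 0, -16], [1, 0, 0, 0, 60], [0, 1, 0, 0, -32], [0, 0, 1, 0, -44], [0, 0, 0, 1, -12]].

Note the characteristic polynomial does not split into linear factors over ℚ, so A has no Jordan form over ℚ; the rational canonical form exists over any field.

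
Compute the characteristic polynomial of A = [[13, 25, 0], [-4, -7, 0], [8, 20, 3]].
χ_A(x) = (x - 3)^3

xI - A = [[x - 13, -25, 0], [4, x + 7, 0], [-8, -20, x - 3]].

Expanding det(xI - A) along the first row:
det(xI - A) = + (x - 13)·det([[x + 7, 0], [-20, x - 3]]) - (-25)·det([[4, 0], [-8, x - 3]]) + (0)·det([[4, x + 7], [-8, -20]]).

Evaluating gives χ_A(x) = x^3 - 9x^2 + 27x - 27 = (x - 3)^3.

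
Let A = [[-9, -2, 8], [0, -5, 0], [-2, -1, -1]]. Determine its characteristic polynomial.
χ_A(x) = (x + 5)^3

xI - A = [[x + 9, 2, -8], [0, x + 5, 0], [2, 1, x + 1]].

Expanding det(xI - A) along the first row:
det(xI - A) = + (x + 9)·det([[x + 5, 0], [1, x + 1]]) - (2)·det([[0, 0], [2, x + 1]]) + (-8)·det([[0, x + 5], [2, 1]]).

Evaluating gives χ_A(x) = x^3 + 15x^2 + 75x + 125 = (x + 5)^3.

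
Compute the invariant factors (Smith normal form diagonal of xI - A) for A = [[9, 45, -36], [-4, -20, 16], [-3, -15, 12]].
x, x(x - 1)

The Jordan structure of A has elementary divisors x, x, (x - 1). Arranging the block sizes at each eigenvalue in decreasing order and taking row products gives the invariant factors.

Invariant factors (smallest first, each dividing the next): x, x(x - 1).

Check: the last factor x(x - 1) is the minimal polynomial, and the product x^2(x - 1) is the characteristic polynomial.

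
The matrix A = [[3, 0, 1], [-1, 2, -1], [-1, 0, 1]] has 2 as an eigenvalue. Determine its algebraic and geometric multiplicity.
The characteristic polynomial is (x - 2)^3, so the factor x - 2 appears with exponent 3: the algebraic multiplicity is 3.

rank(A - 2I) = 1, so the eigenspace has dimension 3 - 1 = 2: the geometric multiplicity is 2.

Since 2 < 3, A is not diagonalizable.

algebraic multiplicity 3, geometric multiplicity 2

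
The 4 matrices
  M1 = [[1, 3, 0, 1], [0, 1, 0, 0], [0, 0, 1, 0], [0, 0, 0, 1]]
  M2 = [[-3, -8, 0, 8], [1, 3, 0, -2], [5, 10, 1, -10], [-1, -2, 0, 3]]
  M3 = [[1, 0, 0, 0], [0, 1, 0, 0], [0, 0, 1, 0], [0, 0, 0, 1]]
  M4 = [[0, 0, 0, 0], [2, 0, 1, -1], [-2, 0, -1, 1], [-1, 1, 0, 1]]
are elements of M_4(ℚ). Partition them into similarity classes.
3 classes: {M1, M2}, {M3}, {M4}

Characteristic polynomials: χ_{M1} = (x - 1)^4, χ_{M2} = (x - 1)^4, χ_{M3} = (x - 1)^4, χ_{M4} = x^4.

{M1, M2}: invariant factors x - 1, x - 1, (x - 1)^2.

{M3}: invariant factors x - 1, x - 1, x - 1, x - 1.

{M4}: invariant factors x, x^3.

Matrices are similar if and only if their invariant-factor lists agree; the partition into similarity classes is {M1, M2}, {M3}, {M4}.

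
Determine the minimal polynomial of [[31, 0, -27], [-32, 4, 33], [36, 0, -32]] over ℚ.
m_A(x) = (x - 4)^2(x + 5)

The characteristic polynomial factors as (x - 4)^2(x + 5). The minimal polynomial is ∏(x - λ)^{k_λ} where k_λ is the size of the largest Jordan block at λ.

For λ = -5: rank(A + 5I) = 2, and the largest Jordan block has size 1 (the smallest k with rank((A + 5I)^k) = rank((A + 5I)^(k+1))).
For λ = 4: rank(A - 4I) = 2, and the largest Jordan block has size 2 (the smallest k with rank((A - 4I)^k) = rank((A - 4I)^(k+1))).

So m_A(x) = (x - 4)^2(x + 5).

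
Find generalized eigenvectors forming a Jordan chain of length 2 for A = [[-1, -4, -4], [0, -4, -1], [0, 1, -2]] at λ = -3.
v_1 = [[2, 1, 0]]^T, v_2 = [[0, -1, 1]]^T

We seek v_1 ∈ ker((A + 3I)^2) \ ker(A + 3I), then set v_{i+1} = (A + 3I) v_i.

One such chain is v_1 = [[2, 1, 0]]^T, v_2 = [[0, -1, 1]]^T. Check: (A + 3I) v_2 = [[0, 0, 0]]^T = 0.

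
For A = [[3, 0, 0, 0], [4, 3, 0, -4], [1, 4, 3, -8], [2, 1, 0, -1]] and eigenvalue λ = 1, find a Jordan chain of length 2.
We seek v_1 ∈ ker((A - I)^2) \ ker(A - I), then set v_{i+1} = (A - I) v_i.

One such chain is v_1 = [[0, -7, -2, -4]]^T, v_2 = [[0, 2, 0, 1]]^T. Check: (A - I) v_2 = [[0, 0, 0, 0]]^T = 0.

v_1 = [[0, -7, -2, -4]]^T, v_2 = [[0, 2, 0, 1]]^T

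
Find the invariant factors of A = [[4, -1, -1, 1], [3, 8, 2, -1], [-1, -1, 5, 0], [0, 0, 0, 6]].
The Jordan structure of A has elementary divisors (x - 5), (x - 6)^2, (x - 6). Arranging the block sizes at each eigenvalue in decreasing order and taking row products gives the invariant factors.

Invariant factors (smallest first, each dividing the next): x - 6, (x - 6)^2(x - 5).

Check: the last factor (x - 6)^2(x - 5) is the minimal polynomial, and the product (x - 6)^3(x - 5) is the characteristic polynomial.

x - 6, (x - 6)^2(x - 5)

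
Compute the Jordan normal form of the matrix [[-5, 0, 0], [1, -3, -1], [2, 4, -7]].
J = [[-5, 1, 0], [0, -5, 0], [0, 0, -5]]

The characteristic polynomial is det(xI - A) = (x + 5)^3, so the eigenvalues are -5 (algebraic multiplicity 3).

For λ = -5: rank(A + 5I) = 1, rank((A + 5I)^2) = 0. The eigenspace has dimension 3 - 1 = 2, so there are 2 Jordan blocks; the rank sequence gives block sizes [2, 1].

Assembling the blocks gives the Jordan form J above.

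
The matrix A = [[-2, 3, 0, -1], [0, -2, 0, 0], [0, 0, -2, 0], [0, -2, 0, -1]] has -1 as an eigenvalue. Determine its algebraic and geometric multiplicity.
The characteristic polynomial is (x + 1)(x + 2)^3, so the factor x + 1 appears with exponent 1: the algebraic multiplicity is 1.

rank(A + I) = 3, so the eigenspace has dimension 4 - 3 = 1: the geometric multiplicity is 1.

algebraic multiplicity 1, geometric multiplicity 1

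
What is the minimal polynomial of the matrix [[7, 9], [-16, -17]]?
m_A(x) = (x + 5)^2

The characteristic polynomial factors as (x + 5)^2. The minimal polynomial is ∏(x - λ)^{k_λ} where k_λ is the size of the largest Jordan block at λ.

For λ = -5: rank(A + 5I) = 1, and the largest Jordan block has size 2 (the smallest k with rank((A + 5I)^k) = rank((A + 5I)^(k+1))).

So m_A(x) = (x + 5)^2.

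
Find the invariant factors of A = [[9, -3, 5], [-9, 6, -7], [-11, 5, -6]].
The Jordan structure of A has elementary divisors (x - 3)^3. Arranging the block sizes at each eigenvalue in decreasing order and taking row products gives the invariant factors.

Invariant factors (smallest first, each dividing the next): (x - 3)^3.

Check: the last factor (x - 3)^3 is the minimal polynomial, and the product (x - 3)^3 is the characteristic polynomial.

(x - 3)^3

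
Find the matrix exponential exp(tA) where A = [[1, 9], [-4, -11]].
e^{tA} = [[(6*t + 1)*e^{-5*t}, 9*t*e^{-5*t}], [-4*t*e^{-5*t}, (1 - 6*t)*e^{-5*t}]]

A has Jordan form J = [[-5, 1], [0, -5]] with A = PJP^{-1}, so e^{tA} = P e^{tJ} P^{-1}.

For a Jordan block J_k(λ), e^{tJ_k(λ)} = e^{λt} · (I + tN + t^2 N^2/2! + ... + t^{k-1} N^{k-1}/(k-1)!) where N is the nilpotent superdiagonal part.

Assembling the blocks and conjugating back gives the entries of e^{tA} as shown above.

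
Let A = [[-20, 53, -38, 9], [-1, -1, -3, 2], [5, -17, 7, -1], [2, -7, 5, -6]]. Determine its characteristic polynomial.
xI - A = [[x + 20, -53, 38, -9], [1, x + 1, 3, -2], [-5, 17, x - 7, 1], [-2, 7, -5, x + 6]].

Expanding det(xI - A) along the first row:
det(xI - A) = + (x + 20)·det([[x + 1, 3, -2], [17, x - 7, 1], [7, -5, x + 6]]) - (-53)·det([[1, 3, -2], [-5, x - 7, 1], [-2, -5, x + 6]]) + (38)·det([[1, x + 1, -2], [-5, 17, 1], [-2, 7, x + 6]]) - (-9)·det([[1, x + 1, 3], [-5, 17, x - 7], [-2, 7, -5]]).

Evaluating gives χ_A(x) = x^4 + 20x^3 + 150x^2 + 500x + 625 = (x + 5)^4.

χ_A(x) = (x + 5)^4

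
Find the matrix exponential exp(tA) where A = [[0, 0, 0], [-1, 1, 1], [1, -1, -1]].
A has Jordan form J = [[0, 1, 0], [0, 0, 0], [0, 0, 0]] with A = PJP^{-1}, so e^{tA} = P e^{tJ} P^{-1}.

For a Jordan block J_k(λ), e^{tJ_k(λ)} = e^{λt} · (I + tN + t^2 N^2/2! + ... + t^{k-1} N^{k-1}/(k-1)!) where N is the nilpotent superdiagonal part.

Assembling the blocks and conjugating back gives the entries of e^{tA} as shown above.

e^{tA} = [[1, 0, 0], [-t, t + 1, t], [t, -t, 1 - t]]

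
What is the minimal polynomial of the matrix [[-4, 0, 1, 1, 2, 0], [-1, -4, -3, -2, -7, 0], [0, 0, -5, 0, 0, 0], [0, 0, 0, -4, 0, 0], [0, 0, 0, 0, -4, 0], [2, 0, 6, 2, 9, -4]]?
m_A(x) = (x + 4)^3(x + 5)

The characteristic polynomial factors as (x + 4)^5(x + 5). The minimal polynomial is ∏(x - λ)^{k_λ} where k_λ is the size of the largest Jordan block at λ.

For λ = -5: rank(A + 5I) = 5, and the largest Jordan block has size 1 (the smallest k with rank((A + 5I)^k) = rank((A + 5I)^(k+1))).
For λ = -4: rank(A + 4I) = 4, and the largest Jordan block has size 3 (the smallest k with rank((A + 4I)^k) = rank((A + 4I)^(k+1))).

So m_A(x) = (x + 4)^3(x + 5).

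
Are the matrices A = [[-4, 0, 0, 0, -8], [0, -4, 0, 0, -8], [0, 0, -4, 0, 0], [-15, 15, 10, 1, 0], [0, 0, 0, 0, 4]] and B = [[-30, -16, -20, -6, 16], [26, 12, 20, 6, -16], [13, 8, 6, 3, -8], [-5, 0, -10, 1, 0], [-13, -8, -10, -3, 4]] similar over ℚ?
Yes.

Two matrices over a field are similar if and only if they have the same invariant factors.

Both A and B have characteristic polynomial (x - 4)(x - 1)(x + 4)^3 and minimal polynomial (x - 4)(x - 1)(x + 4). Computing further, both have invariant factors x + 4, x + 4, (x - 4)(x - 1)(x + 4). Hence A and B are similar.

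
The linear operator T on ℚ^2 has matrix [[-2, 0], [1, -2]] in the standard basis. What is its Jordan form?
J = [[-2, 1], [0, -2]]

The characteristic polynomial is det(xI - A) = (x + 2)^2, so the eigenvalues are -2 (algebraic multiplicity 2).

For λ = -2: rank(A + 2I) = 1, rank((A + 2I)^2) = 0. The eigenspace has dimension 2 - 1 = 1, so there is 1 Jordan block; the rank sequence gives block sizes [2].

Assembling the blocks gives the Jordan form J above.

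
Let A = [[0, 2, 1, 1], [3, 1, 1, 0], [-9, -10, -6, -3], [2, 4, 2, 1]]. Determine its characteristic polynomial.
xI - A = [[x, -2, -1, -1], [-3, x - 1, -1, 0], [9, 10, x + 6, 3], [-2, -4, -2, x - 1]].

Expanding det(xI - A) along the first row:
det(xI - A) = + (x)·det([[x - 1, -1, 0], [10, x + 6, 3], [-4, -2, x - 1]]) - (-2)·det([[-3, -1, 0], [9, x + 6, 3], [-2, -2, x - 1]]) + (-1)·det([[-3, x - 1, 0], [9, 10, 3], [-2, -4, x - 1]]) - (-1)·det([[-3, x - 1, -1], [9, 10, x + 6], [-2, -4, -2]]).

Evaluating gives χ_A(x) = x^4 + 4x^3 + 6x^2 + 4x + 1 = (x + 1)^4.

χ_A(x) = (x + 1)^4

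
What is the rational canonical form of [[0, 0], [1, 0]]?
The invariant factors of A (the non-unit diagonal entries of the Smith normal form of xI - A over ℚ[x]) are x^2, each dividing the next. The characteristic polynomial is their product, x^2.

The rational canonical form is the block-diagonal matrix of companion matrices C(f_i):
R = [[0, 0], [1, 0]].

R = [[0, 0], [1, 0]]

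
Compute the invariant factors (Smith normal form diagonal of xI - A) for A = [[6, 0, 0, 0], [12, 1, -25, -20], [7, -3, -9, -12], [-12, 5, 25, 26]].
x - 6, (x - 6)^3

The Jordan structure of A has elementary divisors (x - 6)^3, (x - 6). Arranging the block sizes at each eigenvalue in decreasing order and taking row products gives the invariant factors.

Invariant factors (smallest first, each dividing the next): x - 6, (x - 6)^3.

Check: the last factor (x - 6)^3 is the minimal polynomial, and the product (x - 6)^4 is the characteristic polynomial.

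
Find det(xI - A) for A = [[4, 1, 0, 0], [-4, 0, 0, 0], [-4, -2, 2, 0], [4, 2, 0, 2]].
xI - A = [[x - 4, -1, 0, 0], [4, x, 0, 0], [4, 2, x - 2, 0], [-4, -2, 0, x - 2]].

Expanding det(xI - A) along the first row:
det(xI - A) = + (x - 4)·det([[x, 0, 0], [2, x - 2, 0], [-2, 0, x - 2]]) - (-1)·det([[4, 0, 0], [4, x - 2, 0], [-4, 0, x - 2]]) + (0)·det([[4, x, 0], [4, 2, 0], [-4, -2, x - 2]]) - (0)·det([[4, x, 0], [4, 2, x - 2], [-4, -2, 0]]).

Evaluating gives χ_A(x) = x^4 - 8x^3 + 24x^2 - 32x + 16 = (x - 2)^4.

χ_A(x) = (x - 2)^4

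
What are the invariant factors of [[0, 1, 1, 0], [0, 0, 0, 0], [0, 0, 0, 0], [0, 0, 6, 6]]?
The Jordan structure of A has elementary divisors x^2, x, (x - 6). Arranging the block sizes at each eigenvalue in decreasing order and taking row products gives the invariant factors.

Invariant factors (smallest first, each dividing the next): x, x^2(x - 6).

Check: the last factor x^2(x - 6) is the minimal polynomial, and the product x^3(x - 6) is the characteristic polynomial.

x, x^2(x - 6)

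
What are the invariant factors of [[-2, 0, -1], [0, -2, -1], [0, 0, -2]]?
The Jordan structure of A has elementary divisors (x + 2)^2, (x + 2). Arranging the block sizes at each eigenvalue in decreasing order and taking row products gives the invariant factors.

Invariant factors (smallest first, each dividing the next): x + 2, (x + 2)^2.

Check: the last factor (x + 2)^2 is the minimal polynomial, and the product (x + 2)^3 is the characteristic polynomial.

x + 2, (x + 2)^2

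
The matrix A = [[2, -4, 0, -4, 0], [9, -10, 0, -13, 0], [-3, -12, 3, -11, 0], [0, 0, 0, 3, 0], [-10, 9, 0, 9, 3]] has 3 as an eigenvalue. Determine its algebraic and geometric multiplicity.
The characteristic polynomial is (x - 3)^3(x + 4)^2, so the factor x - 3 appears with exponent 3: the algebraic multiplicity is 3.

rank(A - 3I) = 3, so the eigenspace has dimension 5 - 3 = 2: the geometric multiplicity is 2.

Since 2 < 3, A is not diagonalizable.

algebraic multiplicity 3, geometric multiplicity 2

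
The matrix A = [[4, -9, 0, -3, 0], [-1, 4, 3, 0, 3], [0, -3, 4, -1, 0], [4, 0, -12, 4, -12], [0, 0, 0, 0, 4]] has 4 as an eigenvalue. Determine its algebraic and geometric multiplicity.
The characteristic polynomial is (x - 4)^5, so the factor x - 4 appears with exponent 5: the algebraic multiplicity is 5.

rank(A - 4I) = 2, so the eigenspace has dimension 5 - 2 = 3: the geometric multiplicity is 3.

Since 3 < 5, A is not diagonalizable.

algebraic multiplicity 5, geometric multiplicity 3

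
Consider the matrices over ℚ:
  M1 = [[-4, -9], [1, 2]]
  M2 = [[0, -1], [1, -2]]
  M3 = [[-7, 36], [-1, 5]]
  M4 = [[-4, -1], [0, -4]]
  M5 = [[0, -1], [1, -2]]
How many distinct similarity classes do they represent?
2 classes: {M1, M2, M3, M5}, {M4}

Characteristic polynomials: χ_{M1} = (x + 1)^2, χ_{M2} = (x + 1)^2, χ_{M3} = (x + 1)^2, χ_{M4} = (x + 4)^2, χ_{M5} = (x + 1)^2.

{M1, M2, M3, M5}: invariant factors (x + 1)^2.

{M4}: invariant factors (x + 4)^2.

Matrices are similar if and only if their invariant-factor lists agree; the partition into similarity classes is {M1, M2, M3, M5}, {M4}.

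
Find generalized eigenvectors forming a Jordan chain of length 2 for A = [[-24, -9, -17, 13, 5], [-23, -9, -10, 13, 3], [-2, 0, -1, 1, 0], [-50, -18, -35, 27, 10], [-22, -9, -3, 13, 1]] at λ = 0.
We seek v_1 ∈ ker(A^2) \ ker(A), then set v_{i+1} = A v_i.

One such chain is v_1 = [[2, 2, 0, 5, 0]]^T, v_2 = [[-1, 1, 1, -1, 3]]^T. Check: A v_2 = [[0, 0, 0, 0, 0]]^T = 0.

v_1 = [[2, 2, 0, 5, 0]]^T, v_2 = [[-1, 1, 1, -1, 3]]^T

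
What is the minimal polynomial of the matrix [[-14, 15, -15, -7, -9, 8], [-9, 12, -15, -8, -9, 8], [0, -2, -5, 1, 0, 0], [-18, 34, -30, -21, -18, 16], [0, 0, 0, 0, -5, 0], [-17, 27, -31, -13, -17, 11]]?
m_A(x) = (x - 3)(x + 5)^2

The characteristic polynomial factors as (x - 3)(x + 5)^5. The minimal polynomial is ∏(x - λ)^{k_λ} where k_λ is the size of the largest Jordan block at λ.

For λ = -5: rank(A + 5I) = 3, and the largest Jordan block has size 2 (the smallest k with rank((A + 5I)^k) = rank((A + 5I)^(k+1))).
For λ = 3: rank(A - 3I) = 5, and the largest Jordan block has size 1 (the smallest k with rank((A - 3I)^k) = rank((A - 3I)^(k+1))).

So m_A(x) = (x - 3)(x + 5)^2.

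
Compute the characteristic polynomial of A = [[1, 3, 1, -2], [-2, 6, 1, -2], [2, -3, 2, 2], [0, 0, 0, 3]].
xI - A = [[x - 1, -3, -1, 2], [2, x - 6, -1, 2], [-2, 3, x - 2, -2], [0, 0, 0, x - 3]].

Expanding det(xI - A) along the first row:
det(xI - A) = + (x - 1)·det([[x - 6, -1, 2], [3, x - 2, -2], [0, 0, x - 3]]) - (-3)·det([[2, -1, 2], [-2, x - 2, -2], [0, 0, x - 3]]) + (-1)·det([[2, x - 6, 2], [-2, 3, -2], [0, 0, x - 3]]) - (2)·det([[2, x - 6, -1], [-2, 3, x - 2], [0, 0, 0]]).

Evaluating gives χ_A(x) = x^4 - 12x^3 + 54x^2 - 108x + 81 = (x - 3)^4.

χ_A(x) = (x - 3)^4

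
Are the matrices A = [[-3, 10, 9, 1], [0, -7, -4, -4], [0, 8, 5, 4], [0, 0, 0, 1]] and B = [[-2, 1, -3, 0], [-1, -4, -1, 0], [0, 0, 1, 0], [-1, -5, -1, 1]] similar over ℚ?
Two matrices over a field are similar if and only if they have the same invariant factors.

Both A and B have characteristic polynomial (x - 1)^2(x + 3)^2 and minimal polynomial (x - 1)(x + 3)^2. Computing further, both have invariant factors x - 1, (x - 1)(x + 3)^2. Hence A and B are similar.

Yes.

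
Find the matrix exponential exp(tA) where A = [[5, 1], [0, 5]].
e^{tA} = [[e^{5*t}, t*e^{5*t}], [0, e^{5*t}]]

A has Jordan form J = [[5, 1], [0, 5]] with A = PJP^{-1}, so e^{tA} = P e^{tJ} P^{-1}.

For a Jordan block J_k(λ), e^{tJ_k(λ)} = e^{λt} · (I + tN + t^2 N^2/2! + ... + t^{k-1} N^{k-1}/(k-1)!) where N is the nilpotent superdiagonal part.

Assembling the blocks and conjugating back gives the entries of e^{tA} as shown above.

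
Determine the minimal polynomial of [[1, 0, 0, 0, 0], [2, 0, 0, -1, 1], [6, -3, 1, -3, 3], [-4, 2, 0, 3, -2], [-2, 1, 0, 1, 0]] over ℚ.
The characteristic polynomial factors as (x - 1)^5. The minimal polynomial is ∏(x - λ)^{k_λ} where k_λ is the size of the largest Jordan block at λ.

For λ = 1: rank(A - I) = 1, and the largest Jordan block has size 2 (the smallest k with rank((A - I)^k) = rank((A - I)^(k+1))).

So m_A(x) = (x - 1)^2.

m_A(x) = (x - 1)^2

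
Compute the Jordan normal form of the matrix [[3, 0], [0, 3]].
The characteristic polynomial is det(xI - A) = (x - 3)^2, so the eigenvalues are 3 (algebraic multiplicity 2).

For λ = 3: rank(A - 3I) = 0. The eigenspace has dimension 2 - 0 = 2, so there are 2 Jordan blocks; the rank sequence gives block sizes [1, 1].

Assembling the blocks gives the Jordan form J above.

J = [[3, 0], [0, 3]]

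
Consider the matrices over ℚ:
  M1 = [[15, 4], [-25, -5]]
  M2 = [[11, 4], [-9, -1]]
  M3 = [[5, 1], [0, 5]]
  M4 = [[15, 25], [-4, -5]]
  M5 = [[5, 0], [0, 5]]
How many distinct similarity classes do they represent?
2 classes: {M1, M2, M3, M4}, {M5}

Characteristic polynomials: χ_{M1} = (x - 5)^2, χ_{M2} = (x - 5)^2, χ_{M3} = (x - 5)^2, χ_{M4} = (x - 5)^2, χ_{M5} = (x - 5)^2.

{M1, M2, M3, M4}: invariant factors (x - 5)^2.

{M5}: invariant factors x - 5, x - 5.

Matrices are similar if and only if their invariant-factor lists agree; the partition into similarity classes is {M1, M2, M3, M4}, {M5}.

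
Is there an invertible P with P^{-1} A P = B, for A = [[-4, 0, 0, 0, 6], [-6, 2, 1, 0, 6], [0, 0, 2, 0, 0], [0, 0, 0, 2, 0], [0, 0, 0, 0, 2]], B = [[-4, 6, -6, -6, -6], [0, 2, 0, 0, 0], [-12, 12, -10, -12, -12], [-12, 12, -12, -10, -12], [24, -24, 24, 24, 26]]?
Both have characteristic polynomial (x - 2)^4(x + 4), but the minimal polynomial of A is (x - 2)^2(x + 4) while the minimal polynomial of B is (x - 2)(x + 4). The minimal polynomial is a similarity invariant, so A and B are not similar.

No.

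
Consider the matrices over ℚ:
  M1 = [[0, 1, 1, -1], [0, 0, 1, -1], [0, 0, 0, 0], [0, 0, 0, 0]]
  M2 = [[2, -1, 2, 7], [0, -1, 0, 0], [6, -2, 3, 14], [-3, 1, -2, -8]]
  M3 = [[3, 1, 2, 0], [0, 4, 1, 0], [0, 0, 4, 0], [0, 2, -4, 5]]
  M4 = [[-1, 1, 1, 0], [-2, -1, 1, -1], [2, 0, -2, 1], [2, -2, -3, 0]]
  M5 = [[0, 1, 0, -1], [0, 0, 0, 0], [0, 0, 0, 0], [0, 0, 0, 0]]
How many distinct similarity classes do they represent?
Characteristic polynomials: χ_{M1} = x^4, χ_{M2} = (x + 1)^4, χ_{M3} = (x - 5)(x - 4)^2(x - 3), χ_{M4} = (x + 1)^4, χ_{M5} = x^4.

{M1}: invariant factors x, x^3.

{M2}: invariant factors x + 1, x + 1, (x + 1)^2.

{M3}: invariant factors (x - 5)(x - 4)^2(x - 3).

{M4}: invariant factors (x + 1)^2, (x + 1)^2.

{M5}: invariant factors x, x, x^2.

Matrices are similar if and only if their invariant-factor lists agree; the partition into similarity classes is {M1}, {M2}, {M3}, {M4}, {M5}.

5 classes: {M1}, {M2}, {M3}, {M4}, {M5}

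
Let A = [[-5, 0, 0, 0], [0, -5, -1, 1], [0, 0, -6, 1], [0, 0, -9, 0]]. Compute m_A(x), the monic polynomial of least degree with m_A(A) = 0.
m_A(x) = (x + 3)^2(x + 5)

The characteristic polynomial factors as (x + 3)^2(x + 5)^2. The minimal polynomial is ∏(x - λ)^{k_λ} where k_λ is the size of the largest Jordan block at λ.

For λ = -5: rank(A + 5I) = 2, and the largest Jordan block has size 1 (the smallest k with rank((A + 5I)^k) = rank((A + 5I)^(k+1))).
For λ = -3: rank(A + 3I) = 3, and the largest Jordan block has size 2 (the smallest k with rank((A + 3I)^k) = rank((A + 3I)^(k+1))).

So m_A(x) = (x + 3)^2(x + 5).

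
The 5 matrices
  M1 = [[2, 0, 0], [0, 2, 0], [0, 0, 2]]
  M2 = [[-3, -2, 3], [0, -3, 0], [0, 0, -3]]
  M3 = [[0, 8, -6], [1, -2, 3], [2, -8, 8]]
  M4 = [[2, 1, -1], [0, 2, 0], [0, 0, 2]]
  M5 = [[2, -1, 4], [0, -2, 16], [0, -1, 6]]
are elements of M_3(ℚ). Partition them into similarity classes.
Characteristic polynomials: χ_{M1} = (x - 2)^3, χ_{M2} = (x + 3)^3, χ_{M3} = (x - 2)^3, χ_{M4} = (x - 2)^3, χ_{M5} = (x - 2)^3.

{M1}: invariant factors x - 2, x - 2, x - 2.

{M2}: invariant factors x + 3, (x + 3)^2.

{M3, M4, M5}: invariant factors x - 2, (x - 2)^2.

Matrices are similar if and only if their invariant-factor lists agree; the partition into similarity classes is {M1}, {M2}, {M3, M4, M5}.

3 classes: {M1}, {M2}, {M3, M4, M5}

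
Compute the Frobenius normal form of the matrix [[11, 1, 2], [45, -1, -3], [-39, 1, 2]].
The invariant factors of A (the non-unit diagonal entries of the Smith normal form of xI - A over ℚ[x]) are (x - 5)^2(x - 2), each dividing the next. The characteristic polynomial is their product, (x - 5)^2(x - 2).

The rational canonical form is the block-diagonal matrix of companion matrices C(f_i):
R = [[0, 0, 50], [1, 0, -45], [0, 1, 12]].

R = [[0, 0, 50], [1, 0, -45], [0, 1, 12]]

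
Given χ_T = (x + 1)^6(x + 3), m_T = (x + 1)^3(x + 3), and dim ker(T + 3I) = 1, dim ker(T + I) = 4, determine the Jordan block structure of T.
Jordan blocks: (-3, 1), (-1, 3), (-1, 1), (-1, 1), (-1, 1)

λ = -3: algebraic multiplicity 1 (exponent in χ_T), largest block size 1 (exponent in m_T), 1 block (geometric multiplicity). This forces block sizes [1].
λ = -1: algebraic multiplicity 6 (exponent in χ_T), largest block size 3 (exponent in m_T), 4 blocks (geometric multiplicity). These force block sizes [3, 1, 1, 1].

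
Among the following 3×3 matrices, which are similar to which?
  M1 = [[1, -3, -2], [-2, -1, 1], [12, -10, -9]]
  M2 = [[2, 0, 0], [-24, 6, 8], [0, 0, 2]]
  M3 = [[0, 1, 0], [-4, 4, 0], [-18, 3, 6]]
3 classes: {M1}, {M2}, {M3}

Characteristic polynomials: χ_{M1} = (x + 3)^3, χ_{M2} = (x - 6)(x - 2)^2, χ_{M3} = (x - 6)(x - 2)^2.

{M1}: invariant factors (x + 3)^3.

{M2}: invariant factors x - 2, (x - 6)(x - 2).

{M3}: invariant factors (x - 6)(x - 2)^2.

Matrices are similar if and only if their invariant-factor lists agree; the partition into similarity classes is {M1}, {M2}, {M3}.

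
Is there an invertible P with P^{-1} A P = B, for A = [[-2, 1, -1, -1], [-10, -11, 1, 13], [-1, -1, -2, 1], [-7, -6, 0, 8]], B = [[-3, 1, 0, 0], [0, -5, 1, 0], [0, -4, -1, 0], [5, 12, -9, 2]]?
Yes.

Two matrices over a field are similar if and only if they have the same invariant factors.

Both A and B have characteristic polynomial (x - 2)(x + 3)^3 and minimal polynomial (x - 2)(x + 3)^3. Computing further, both have invariant factors (x - 2)(x + 3)^3. Hence A and B are similar.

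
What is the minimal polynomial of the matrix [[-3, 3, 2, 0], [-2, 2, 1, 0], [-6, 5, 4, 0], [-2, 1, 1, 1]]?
The characteristic polynomial factors as (x - 1)^4. The minimal polynomial is ∏(x - λ)^{k_λ} where k_λ is the size of the largest Jordan block at λ.

For λ = 1: rank(A - I) = 2, and the largest Jordan block has size 3 (the smallest k with rank((A - I)^k) = rank((A - I)^(k+1))).

So m_A(x) = (x - 1)^3.

m_A(x) = (x - 1)^3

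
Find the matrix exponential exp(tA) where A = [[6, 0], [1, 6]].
A has Jordan form J = [[6, 1], [0, 6]] with A = PJP^{-1}, so e^{tA} = P e^{tJ} P^{-1}.

For a Jordan block J_k(λ), e^{tJ_k(λ)} = e^{λt} · (I + tN + t^2 N^2/2! + ... + t^{k-1} N^{k-1}/(k-1)!) where N is the nilpotent superdiagonal part.

Assembling the blocks and conjugating back gives the entries of e^{tA} as shown above.

e^{tA} = [[e^{6*t}, 0], [t*e^{6*t}, e^{6*t}]]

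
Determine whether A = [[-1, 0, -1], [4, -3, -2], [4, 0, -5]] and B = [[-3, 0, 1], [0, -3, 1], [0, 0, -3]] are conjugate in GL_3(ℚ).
Two matrices over a field are similar if and only if they have the same invariant factors.

Both A and B have characteristic polynomial (x + 3)^3 and minimal polynomial (x + 3)^2. Computing further, both have invariant factors x + 3, (x + 3)^2. Hence A and B are similar.

Yes.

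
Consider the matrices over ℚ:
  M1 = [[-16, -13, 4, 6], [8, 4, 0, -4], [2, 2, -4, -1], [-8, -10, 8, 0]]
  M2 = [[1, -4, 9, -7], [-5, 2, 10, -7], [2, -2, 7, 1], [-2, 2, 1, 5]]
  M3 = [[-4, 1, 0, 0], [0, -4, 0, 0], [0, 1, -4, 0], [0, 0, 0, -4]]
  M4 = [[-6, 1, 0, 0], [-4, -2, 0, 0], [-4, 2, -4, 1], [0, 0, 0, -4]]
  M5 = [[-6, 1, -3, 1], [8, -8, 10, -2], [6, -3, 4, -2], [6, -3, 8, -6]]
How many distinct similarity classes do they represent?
3 classes: {M1, M4, M5}, {M2}, {M3}

Characteristic polynomials: χ_{M1} = (x + 4)^4, χ_{M2} = (x - 6)^3(x + 3), χ_{M3} = (x + 4)^4, χ_{M4} = (x + 4)^4, χ_{M5} = (x + 4)^4.

{M1, M4, M5}: invariant factors (x + 4)^2, (x + 4)^2.

{M2}: invariant factors (x - 6)^3(x + 3).

{M3}: invariant factors x + 4, x + 4, (x + 4)^2.

Matrices are similar if and only if their invariant-factor lists agree; the partition into similarity classes is {M1, M4, M5}, {M2}, {M3}.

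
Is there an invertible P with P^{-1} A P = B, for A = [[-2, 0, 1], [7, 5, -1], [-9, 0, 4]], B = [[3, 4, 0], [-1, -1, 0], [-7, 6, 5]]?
Yes.

Two matrices over a field are similar if and only if they have the same invariant factors.

Both A and B have characteristic polynomial (x - 5)(x - 1)^2 and minimal polynomial (x - 5)(x - 1)^2. Computing further, both have invariant factors (x - 5)(x - 1)^2. Hence A and B are similar.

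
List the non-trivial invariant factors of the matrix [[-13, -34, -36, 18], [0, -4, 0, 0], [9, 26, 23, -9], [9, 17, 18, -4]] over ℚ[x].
The Jordan structure of A has elementary divisors (x + 4)^2, (x - 5), (x - 5). Arranging the block sizes at each eigenvalue in decreasing order and taking row products gives the invariant factors.

Invariant factors (smallest first, each dividing the next): x - 5, (x - 5)(x + 4)^2.

Check: the last factor (x - 5)(x + 4)^2 is the minimal polynomial, and the product (x - 5)^2(x + 4)^2 is the characteristic polynomial.

x - 5, (x - 5)(x + 4)^2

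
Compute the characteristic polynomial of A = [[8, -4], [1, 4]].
χ_A(x) = (x - 6)^2

xI - A = [[x - 8, 4], [-1, x - 4]].

Expanding det(xI - A) along the first row:
det(xI - A) = + (x - 8)·det([[x - 4]]) - (4)·det([[-1]]).

Evaluating gives χ_A(x) = x^2 - 12x + 36 = (x - 6)^2.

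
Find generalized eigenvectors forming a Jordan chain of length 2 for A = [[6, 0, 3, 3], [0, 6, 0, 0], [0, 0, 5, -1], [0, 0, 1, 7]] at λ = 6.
We seek v_1 ∈ ker((A - 6I)^2) \ ker(A - 6I), then set v_{i+1} = (A - 6I) v_i.

One such chain is v_1 = [[0, -1, -1, 2]]^T, v_2 = [[3, 0, -1, 1]]^T. Check: (A - 6I) v_2 = [[0, 0, 0, 0]]^T = 0.

v_1 = [[0, -1, -1, 2]]^T, v_2 = [[3, 0, -1, 1]]^T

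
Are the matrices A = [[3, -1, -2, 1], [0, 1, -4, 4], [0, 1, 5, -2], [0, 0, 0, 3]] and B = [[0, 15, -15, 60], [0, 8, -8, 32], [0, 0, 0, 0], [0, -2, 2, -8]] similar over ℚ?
trace(A) = 12 but trace(B) = 0. The trace is a similarity invariant, so A and B are not similar.

No.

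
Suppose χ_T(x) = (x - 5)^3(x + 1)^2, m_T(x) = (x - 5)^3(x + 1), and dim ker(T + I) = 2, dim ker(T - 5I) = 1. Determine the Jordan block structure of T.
Jordan blocks: (-1, 1), (-1, 1), (5, 3)

λ = -1: algebraic multiplicity 2 (exponent in χ_T), largest block size 1 (exponent in m_T), 2 blocks (geometric multiplicity). These force block sizes [1, 1].
λ = 5: algebraic multiplicity 3 (exponent in χ_T), largest block size 3 (exponent in m_T), 1 block (geometric multiplicity). This forces block sizes [3].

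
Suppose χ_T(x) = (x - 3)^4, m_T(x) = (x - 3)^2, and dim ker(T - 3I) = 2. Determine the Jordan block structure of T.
λ = 3: algebraic multiplicity 4 (exponent in χ_T), largest block size 2 (exponent in m_T), 2 blocks (geometric multiplicity). These force block sizes [2, 2].

Jordan blocks: (3, 2), (3, 2)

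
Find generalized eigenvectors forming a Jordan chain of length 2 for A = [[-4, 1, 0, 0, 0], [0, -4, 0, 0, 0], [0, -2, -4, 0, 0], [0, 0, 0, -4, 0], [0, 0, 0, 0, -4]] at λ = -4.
We seek v_1 ∈ ker((A + 4I)^2) \ ker(A + 4I), then set v_{i+1} = (A + 4I) v_i.

One such chain is v_1 = [[0, 1, 0, 0, 0]]^T, v_2 = [[1, 0, -2, 0, 0]]^T. Check: (A + 4I) v_2 = [[0, 0, 0, 0, 0]]^T = 0.

v_1 = [[0, 1, 0, 0, 0]]^T, v_2 = [[1, 0, -2, 0, 0]]^T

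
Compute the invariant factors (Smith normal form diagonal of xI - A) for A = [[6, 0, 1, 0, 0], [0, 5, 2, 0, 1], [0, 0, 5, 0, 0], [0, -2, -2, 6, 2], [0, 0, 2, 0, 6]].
x - 6, (x - 6)(x - 5), (x - 6)(x - 5)

The Jordan structure of A has elementary divisors (x - 5), (x - 5), (x - 6), (x - 6), (x - 6). Arranging the block sizes at each eigenvalue in decreasing order and taking row products gives the invariant factors.

Invariant factors (smallest first, each dividing the next): x - 6, (x - 6)(x - 5), (x - 6)(x - 5).

Check: the last factor (x - 6)(x - 5) is the minimal polynomial, and the product (x - 6)^3(x - 5)^2 is the characteristic polynomial.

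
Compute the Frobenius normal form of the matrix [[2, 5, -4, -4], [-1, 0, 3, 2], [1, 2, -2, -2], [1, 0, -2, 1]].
The invariant factors of A (the non-unit diagonal entries of the Smith normal form of xI - A over ℚ[x]) are (x - 1)(x^3 - x - 3), each dividing the next. The characteristic polynomial is their product, (x - 1)(x^3 - x - 3).

The rational canonical form is the block-diagonal matrix of companion matrices C(f_i):
R = [[0, 0, 0, -3], [1, 0, 0, 2], [0, 1, 0, 1], [0, 0, 1, 1]].

Note the characteristic polynomial does not split into linear factors over ℚ, so A has no Jordan form over ℚ; the rational canonical form exists over any field.

R = [[0, 0, 0, -3], [1, 0, 0, 2], [0, 1, 0, 1], [0, 0, 1, 1]]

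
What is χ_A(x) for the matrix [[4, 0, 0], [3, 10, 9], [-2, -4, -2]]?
χ_A(x) = (x - 4)^3

xI - A = [[x - 4, 0, 0], [-3, x - 10, -9], [2, 4, x + 2]].

Expanding det(xI - A) along the first row:
det(xI - A) = + (x - 4)·det([[x - 10, -9], [4, x + 2]]) - (0)·det([[-3, -9], [2, x + 2]]) + (0)·det([[-3, x - 10], [2, 4]]).

Evaluating gives χ_A(x) = x^3 - 12x^2 + 48x - 64 = (x - 4)^3.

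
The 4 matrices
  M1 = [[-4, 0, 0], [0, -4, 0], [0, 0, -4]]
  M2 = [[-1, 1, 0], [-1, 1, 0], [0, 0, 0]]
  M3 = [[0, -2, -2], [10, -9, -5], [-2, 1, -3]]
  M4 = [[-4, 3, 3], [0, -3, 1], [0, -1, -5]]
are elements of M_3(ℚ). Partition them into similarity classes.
3 classes: {M1}, {M2}, {M3, M4}

Characteristic polynomials: χ_{M1} = (x + 4)^3, χ_{M2} = x^3, χ_{M3} = (x + 4)^3, χ_{M4} = (x + 4)^3.

{M1}: invariant factors x + 4, x + 4, x + 4.

{M2}: invariant factors x, x^2.

{M3, M4}: invariant factors x + 4, (x + 4)^2.

Matrices are similar if and only if their invariant-factor lists agree; the partition into similarity classes is {M1}, {M2}, {M3, M4}.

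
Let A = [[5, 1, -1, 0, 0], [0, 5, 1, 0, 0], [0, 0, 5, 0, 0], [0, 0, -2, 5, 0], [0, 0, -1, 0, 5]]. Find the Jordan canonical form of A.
The characteristic polynomial is det(xI - A) = (x - 5)^5, so the eigenvalues are 5 (algebraic multiplicity 5).

For λ = 5: rank(A - 5I) = 2, rank((A - 5I)^2) = 1, rank((A - 5I)^3) = 0. The eigenspace has dimension 5 - 2 = 3, so there are 3 Jordan blocks; the rank sequence gives block sizes [3, 1, 1].

Assembling the blocks gives the Jordan form J above.

J = [[5, 1, 0, 0, 0], [0, 5, 1, 0, 0], [0, 0, 5, 0, 0], [0, 0, 0, 5, 0], [0, 0, 0, 0, 5]]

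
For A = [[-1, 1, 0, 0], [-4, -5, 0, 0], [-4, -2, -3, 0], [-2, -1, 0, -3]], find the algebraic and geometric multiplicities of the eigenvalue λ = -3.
algebraic multiplicity 4, geometric multiplicity 3

The characteristic polynomial is (x + 3)^4, so the factor x + 3 appears with exponent 4: the algebraic multiplicity is 4.

rank(A + 3I) = 1, so the eigenspace has dimension 4 - 1 = 3: the geometric multiplicity is 3.

Since 3 < 4, A is not diagonalizable.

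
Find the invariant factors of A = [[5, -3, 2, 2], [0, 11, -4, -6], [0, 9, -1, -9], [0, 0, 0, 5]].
The Jordan structure of A has elementary divisors (x - 5)^2, (x - 5)^2. Arranging the block sizes at each eigenvalue in decreasing order and taking row products gives the invariant factors.

Invariant factors (smallest first, each dividing the next): (x - 5)^2, (x - 5)^2.

Check: the last factor (x - 5)^2 is the minimal polynomial, and the product (x - 5)^4 is the characteristic polynomial.

(x - 5)^2, (x - 5)^2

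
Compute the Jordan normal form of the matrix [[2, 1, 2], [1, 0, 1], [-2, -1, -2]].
J = [[0, 1, 0], [0, 0, 1], [0, 0, 0]]

The characteristic polynomial is det(xI - A) = x^3, so the eigenvalues are 0 (algebraic multiplicity 3).

For λ = 0: rank(A) = 2, rank(A^2) = 1, rank(A^3) = 0. The eigenspace has dimension 3 - 2 = 1, so there is 1 Jordan block; the rank sequence gives block sizes [3].

Assembling the blocks gives the Jordan form J above.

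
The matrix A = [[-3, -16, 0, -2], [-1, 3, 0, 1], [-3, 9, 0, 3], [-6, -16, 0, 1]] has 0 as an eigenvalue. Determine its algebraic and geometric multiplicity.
The characteristic polynomial is x(x - 3)^2(x + 5), so the factor x appears with exponent 1: the algebraic multiplicity is 1.

rank(A) = 3, so the eigenspace has dimension 4 - 3 = 1: the geometric multiplicity is 1.

algebraic multiplicity 1, geometric multiplicity 1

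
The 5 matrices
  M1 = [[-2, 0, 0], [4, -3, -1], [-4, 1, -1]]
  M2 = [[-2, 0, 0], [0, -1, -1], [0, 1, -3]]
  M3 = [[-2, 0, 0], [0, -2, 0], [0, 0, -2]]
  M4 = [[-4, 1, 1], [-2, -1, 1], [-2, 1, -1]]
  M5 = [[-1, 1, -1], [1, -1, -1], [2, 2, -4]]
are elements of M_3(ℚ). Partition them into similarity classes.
2 classes: {M1, M2, M4, M5}, {M3}

Characteristic polynomials: χ_{M1} = (x + 2)^3, χ_{M2} = (x + 2)^3, χ_{M3} = (x + 2)^3, χ_{M4} = (x + 2)^3, χ_{M5} = (x + 2)^3.

{M1, M2, M4, M5}: invariant factors x + 2, (x + 2)^2.

{M3}: invariant factors x + 2, x + 2, x + 2.

Matrices are similar if and only if their invariant-factor lists agree; the partition into similarity classes is {M1, M2, M4, M5}, {M3}.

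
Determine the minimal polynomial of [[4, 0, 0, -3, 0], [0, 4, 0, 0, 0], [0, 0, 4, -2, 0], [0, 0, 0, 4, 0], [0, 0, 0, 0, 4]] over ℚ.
The characteristic polynomial factors as (x - 4)^5. The minimal polynomial is ∏(x - λ)^{k_λ} where k_λ is the size of the largest Jordan block at λ.

For λ = 4: rank(A - 4I) = 1, and the largest Jordan block has size 2 (the smallest k with rank((A - 4I)^k) = rank((A - 4I)^(k+1))).

So m_A(x) = (x - 4)^2.

m_A(x) = (x - 4)^2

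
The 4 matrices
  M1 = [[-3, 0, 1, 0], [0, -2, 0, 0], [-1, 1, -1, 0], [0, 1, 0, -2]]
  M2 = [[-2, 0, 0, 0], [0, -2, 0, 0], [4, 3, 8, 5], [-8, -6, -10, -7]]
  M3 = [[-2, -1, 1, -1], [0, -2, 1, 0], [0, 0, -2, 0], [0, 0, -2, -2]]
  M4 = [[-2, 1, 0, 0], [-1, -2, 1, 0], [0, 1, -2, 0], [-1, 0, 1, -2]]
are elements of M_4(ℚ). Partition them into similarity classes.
2 classes: {M1, M3, M4}, {M2}

Characteristic polynomials: χ_{M1} = (x + 2)^4, χ_{M2} = (x - 3)(x + 2)^3, χ_{M3} = (x + 2)^4, χ_{M4} = (x + 2)^4.

{M1, M3, M4}: invariant factors x + 2, (x + 2)^3.

{M2}: invariant factors x + 2, (x - 3)(x + 2)^2.

Matrices are similar if and only if their invariant-factor lists agree; the partition into similarity classes is {M1, M3, M4}, {M2}.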